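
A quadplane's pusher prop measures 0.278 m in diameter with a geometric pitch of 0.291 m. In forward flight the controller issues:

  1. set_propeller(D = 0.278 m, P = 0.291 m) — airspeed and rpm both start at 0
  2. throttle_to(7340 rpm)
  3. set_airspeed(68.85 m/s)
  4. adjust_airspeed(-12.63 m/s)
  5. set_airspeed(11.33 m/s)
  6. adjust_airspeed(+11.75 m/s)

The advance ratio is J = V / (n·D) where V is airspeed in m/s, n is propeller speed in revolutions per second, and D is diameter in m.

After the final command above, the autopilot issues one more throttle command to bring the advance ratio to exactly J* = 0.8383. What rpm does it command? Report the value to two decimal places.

rpm = 5942.14

set_propeller: D = 0.278 m, P = 0.291 m (p = P/D = 1.046763); state ← (V=0, rpm=0)
throttle_to(7340): rpm ← 7340
set_airspeed(68.85): V ← 68.85 m/s
adjust_airspeed(-12.63): V ← 68.85 -12.63 = 56.22 m/s
set_airspeed(11.33): V ← 11.33 m/s
adjust_airspeed(+11.75): V ← 11.33 +11.75 = 23.08 m/s
final state: V = 23.08 m/s, rpm = 7340 → n = rpm/60 = 122.333333 rev/s
target J* = 0.8383; solve J* = V/(n·D) for n: n = V/(J*·D) = 23.08/(0.8383 × 0.278) = 99.035647 rev/s
rpm = 60·n = 5942.138810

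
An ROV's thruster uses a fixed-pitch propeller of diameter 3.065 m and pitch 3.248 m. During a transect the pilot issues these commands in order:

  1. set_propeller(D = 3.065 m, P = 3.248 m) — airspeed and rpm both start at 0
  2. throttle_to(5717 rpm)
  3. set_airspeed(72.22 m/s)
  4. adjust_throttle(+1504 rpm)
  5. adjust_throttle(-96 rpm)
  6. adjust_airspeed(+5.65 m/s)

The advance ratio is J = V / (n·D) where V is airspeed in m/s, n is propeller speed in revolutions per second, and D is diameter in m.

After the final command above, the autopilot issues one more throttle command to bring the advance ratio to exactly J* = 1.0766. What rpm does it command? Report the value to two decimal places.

rpm = 1415.91

set_propeller: D = 3.065 m, P = 3.248 m (p = P/D = 1.059706); state ← (V=0, rpm=0)
throttle_to(5717): rpm ← 5717
set_airspeed(72.22): V ← 72.22 m/s
adjust_throttle(+1504): rpm ← 5717 +1504 = 7221
adjust_throttle(-96): rpm ← 7221 -96 = 7125
adjust_airspeed(+5.65): V ← 72.22 +5.65 = 77.87 m/s
final state: V = 77.87 m/s, rpm = 7125 → n = rpm/60 = 118.750000 rev/s
target J* = 1.0766; solve J* = V/(n·D) for n: n = V/(J*·D) = 77.87/(1.0766 × 3.065) = 23.598550 rev/s
rpm = 60·n = 1415.913005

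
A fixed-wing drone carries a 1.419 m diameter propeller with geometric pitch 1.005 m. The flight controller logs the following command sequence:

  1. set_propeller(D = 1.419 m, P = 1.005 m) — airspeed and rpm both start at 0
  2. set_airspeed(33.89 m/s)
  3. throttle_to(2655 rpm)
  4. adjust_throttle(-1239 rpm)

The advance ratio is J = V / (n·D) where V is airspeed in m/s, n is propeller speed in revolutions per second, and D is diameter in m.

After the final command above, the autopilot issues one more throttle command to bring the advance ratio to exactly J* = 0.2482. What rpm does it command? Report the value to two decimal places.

rpm = 5773.49

set_propeller: D = 1.419 m, P = 1.005 m (p = P/D = 0.708245); state ← (V=0, rpm=0)
set_airspeed(33.89): V ← 33.89 m/s
throttle_to(2655): rpm ← 2655
adjust_throttle(-1239): rpm ← 2655 -1239 = 1416
final state: V = 33.89 m/s, rpm = 1416 → n = rpm/60 = 23.600000 rev/s
target J* = 0.2482; solve J* = V/(n·D) for n: n = V/(J*·D) = 33.89/(0.2482 × 1.419) = 96.224884 rev/s
rpm = 60·n = 5773.493040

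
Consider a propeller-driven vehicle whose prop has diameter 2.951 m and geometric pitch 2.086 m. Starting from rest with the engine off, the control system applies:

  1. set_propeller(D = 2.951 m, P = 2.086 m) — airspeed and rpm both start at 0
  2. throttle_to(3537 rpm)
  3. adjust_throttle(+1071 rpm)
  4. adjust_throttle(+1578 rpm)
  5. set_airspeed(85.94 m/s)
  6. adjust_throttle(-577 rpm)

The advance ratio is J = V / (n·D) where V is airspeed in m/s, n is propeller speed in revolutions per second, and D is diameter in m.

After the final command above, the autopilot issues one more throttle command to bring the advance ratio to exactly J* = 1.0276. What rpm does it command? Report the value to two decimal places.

set_propeller: D = 2.951 m, P = 2.086 m (p = P/D = 0.706879); state ← (V=0, rpm=0)
throttle_to(3537): rpm ← 3537
adjust_throttle(+1071): rpm ← 3537 +1071 = 4608
adjust_throttle(+1578): rpm ← 4608 +1578 = 6186
set_airspeed(85.94): V ← 85.94 m/s
adjust_throttle(-577): rpm ← 6186 -577 = 5609
final state: V = 85.94 m/s, rpm = 5609 → n = rpm/60 = 93.483333 rev/s
target J* = 1.0276; solve J* = V/(n·D) for n: n = V/(J*·D) = 85.94/(1.0276 × 2.951) = 28.340143 rev/s
rpm = 60·n = 1700.408607

rpm = 1700.41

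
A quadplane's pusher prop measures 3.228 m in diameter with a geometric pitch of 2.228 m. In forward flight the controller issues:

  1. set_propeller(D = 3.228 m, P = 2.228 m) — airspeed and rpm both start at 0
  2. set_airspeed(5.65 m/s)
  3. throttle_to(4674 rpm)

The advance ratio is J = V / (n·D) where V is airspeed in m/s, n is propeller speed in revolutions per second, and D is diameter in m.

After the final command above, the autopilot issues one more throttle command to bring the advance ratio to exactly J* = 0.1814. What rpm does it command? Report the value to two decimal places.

set_propeller: D = 3.228 m, P = 2.228 m (p = P/D = 0.690211); state ← (V=0, rpm=0)
set_airspeed(5.65): V ← 5.65 m/s
throttle_to(4674): rpm ← 4674
final state: V = 5.65 m/s, rpm = 4674 → n = rpm/60 = 77.900000 rev/s
target J* = 0.1814; solve J* = V/(n·D) for n: n = V/(J*·D) = 5.65/(0.1814 × 3.228) = 9.648896 rev/s
rpm = 60·n = 578.933778

rpm = 578.93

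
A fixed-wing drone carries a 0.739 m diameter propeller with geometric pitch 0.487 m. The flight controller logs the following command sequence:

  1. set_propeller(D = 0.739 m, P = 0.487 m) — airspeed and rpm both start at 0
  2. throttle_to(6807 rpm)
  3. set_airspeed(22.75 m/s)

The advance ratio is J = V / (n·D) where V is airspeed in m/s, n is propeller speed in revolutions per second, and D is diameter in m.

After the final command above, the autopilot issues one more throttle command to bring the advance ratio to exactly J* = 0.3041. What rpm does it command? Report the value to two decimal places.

set_propeller: D = 0.739 m, P = 0.487 m (p = P/D = 0.658999); state ← (V=0, rpm=0)
throttle_to(6807): rpm ← 6807
set_airspeed(22.75): V ← 22.75 m/s
final state: V = 22.75 m/s, rpm = 6807 → n = rpm/60 = 113.450000 rev/s
target J* = 0.3041; solve J* = V/(n·D) for n: n = V/(J*·D) = 22.75/(0.3041 × 0.739) = 101.232635 rev/s
rpm = 60·n = 6073.958116

rpm = 6073.96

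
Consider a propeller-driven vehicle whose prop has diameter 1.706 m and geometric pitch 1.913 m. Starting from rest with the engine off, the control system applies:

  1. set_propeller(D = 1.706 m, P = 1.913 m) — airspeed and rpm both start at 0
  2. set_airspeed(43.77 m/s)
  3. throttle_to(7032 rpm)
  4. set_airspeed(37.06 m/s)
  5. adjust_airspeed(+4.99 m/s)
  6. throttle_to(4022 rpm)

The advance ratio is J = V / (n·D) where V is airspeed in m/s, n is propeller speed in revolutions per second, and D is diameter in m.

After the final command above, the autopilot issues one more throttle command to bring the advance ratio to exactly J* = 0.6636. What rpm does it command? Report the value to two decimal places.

rpm = 2228.60

set_propeller: D = 1.706 m, P = 1.913 m (p = P/D = 1.121336); state ← (V=0, rpm=0)
set_airspeed(43.77): V ← 43.77 m/s
throttle_to(7032): rpm ← 7032
set_airspeed(37.06): V ← 37.06 m/s
adjust_airspeed(+4.99): V ← 37.06 +4.99 = 42.05 m/s
throttle_to(4022): rpm ← 4022
final state: V = 42.05 m/s, rpm = 4022 → n = rpm/60 = 67.033333 rev/s
target J* = 0.6636; solve J* = V/(n·D) for n: n = V/(J*·D) = 42.05/(0.6636 × 1.706) = 37.143309 rev/s
rpm = 60·n = 2228.598564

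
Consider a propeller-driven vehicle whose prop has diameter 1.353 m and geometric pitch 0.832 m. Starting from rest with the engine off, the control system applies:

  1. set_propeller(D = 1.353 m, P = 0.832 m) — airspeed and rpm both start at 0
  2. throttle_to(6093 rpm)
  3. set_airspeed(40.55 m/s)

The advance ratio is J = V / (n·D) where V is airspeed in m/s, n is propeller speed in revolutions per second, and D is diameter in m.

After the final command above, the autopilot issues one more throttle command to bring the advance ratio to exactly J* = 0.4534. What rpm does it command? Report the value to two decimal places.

set_propeller: D = 1.353 m, P = 0.832 m (p = P/D = 0.614930); state ← (V=0, rpm=0)
throttle_to(6093): rpm ← 6093
set_airspeed(40.55): V ← 40.55 m/s
final state: V = 40.55 m/s, rpm = 6093 → n = rpm/60 = 101.550000 rev/s
target J* = 0.4534; solve J* = V/(n·D) for n: n = V/(J*·D) = 40.55/(0.4534 × 1.353) = 66.101535 rev/s
rpm = 60·n = 3966.092113

rpm = 3966.09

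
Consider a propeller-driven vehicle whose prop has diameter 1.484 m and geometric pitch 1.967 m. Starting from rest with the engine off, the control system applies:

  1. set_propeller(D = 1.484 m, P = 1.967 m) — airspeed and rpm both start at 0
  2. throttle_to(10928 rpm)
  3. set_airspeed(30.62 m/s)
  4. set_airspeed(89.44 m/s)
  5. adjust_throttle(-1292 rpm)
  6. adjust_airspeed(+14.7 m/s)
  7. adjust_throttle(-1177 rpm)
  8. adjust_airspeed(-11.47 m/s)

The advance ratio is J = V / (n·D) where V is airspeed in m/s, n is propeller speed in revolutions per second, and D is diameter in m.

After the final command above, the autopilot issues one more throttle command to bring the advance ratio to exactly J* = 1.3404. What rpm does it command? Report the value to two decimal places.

set_propeller: D = 1.484 m, P = 1.967 m (p = P/D = 1.325472); state ← (V=0, rpm=0)
throttle_to(10928): rpm ← 10928
set_airspeed(30.62): V ← 30.62 m/s
set_airspeed(89.44): V ← 89.44 m/s
adjust_throttle(-1292): rpm ← 10928 -1292 = 9636
adjust_airspeed(+14.7): V ← 89.44 +14.7 = 104.14 m/s
adjust_throttle(-1177): rpm ← 9636 -1177 = 8459
adjust_airspeed(-11.47): V ← 104.14 -11.47 = 92.67 m/s
final state: V = 92.67 m/s, rpm = 8459 → n = rpm/60 = 140.983333 rev/s
target J* = 1.3404; solve J* = V/(n·D) for n: n = V/(J*·D) = 92.67/(1.3404 × 1.484) = 46.587654 rev/s
rpm = 60·n = 2795.259250

rpm = 2795.26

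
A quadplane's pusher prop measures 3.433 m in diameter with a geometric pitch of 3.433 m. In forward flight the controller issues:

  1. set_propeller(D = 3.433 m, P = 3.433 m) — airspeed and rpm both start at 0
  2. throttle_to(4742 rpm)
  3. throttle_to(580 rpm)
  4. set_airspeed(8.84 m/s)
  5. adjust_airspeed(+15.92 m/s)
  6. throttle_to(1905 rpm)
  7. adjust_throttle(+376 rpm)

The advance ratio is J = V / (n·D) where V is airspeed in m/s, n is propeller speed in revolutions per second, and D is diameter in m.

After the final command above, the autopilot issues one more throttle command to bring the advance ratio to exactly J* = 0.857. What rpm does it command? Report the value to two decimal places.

rpm = 504.95

set_propeller: D = 3.433 m, P = 3.433 m (p = P/D = 1.000000); state ← (V=0, rpm=0)
throttle_to(4742): rpm ← 4742
throttle_to(580): rpm ← 580
set_airspeed(8.84): V ← 8.84 m/s
adjust_airspeed(+15.92): V ← 8.84 +15.92 = 24.76 m/s
throttle_to(1905): rpm ← 1905
adjust_throttle(+376): rpm ← 1905 +376 = 2281
final state: V = 24.76 m/s, rpm = 2281 → n = rpm/60 = 38.016667 rev/s
target J* = 0.857; solve J* = V/(n·D) for n: n = V/(J*·D) = 24.76/(0.857 × 3.433) = 8.415812 rev/s
rpm = 60·n = 504.948708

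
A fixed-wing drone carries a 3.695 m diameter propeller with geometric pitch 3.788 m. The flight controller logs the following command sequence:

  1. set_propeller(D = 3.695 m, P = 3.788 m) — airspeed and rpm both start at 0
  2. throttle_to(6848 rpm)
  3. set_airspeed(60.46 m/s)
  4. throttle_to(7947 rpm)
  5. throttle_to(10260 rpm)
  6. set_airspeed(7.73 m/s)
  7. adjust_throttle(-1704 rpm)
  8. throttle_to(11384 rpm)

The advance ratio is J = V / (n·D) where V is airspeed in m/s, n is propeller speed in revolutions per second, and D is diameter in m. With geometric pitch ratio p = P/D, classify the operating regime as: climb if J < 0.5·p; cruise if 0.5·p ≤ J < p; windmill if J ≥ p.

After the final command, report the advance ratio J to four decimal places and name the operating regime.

set_propeller: D = 3.695 m, P = 3.788 m (p = P/D = 1.025169); state ← (V=0, rpm=0)
throttle_to(6848): rpm ← 6848
set_airspeed(60.46): V ← 60.46 m/s
throttle_to(7947): rpm ← 7947
throttle_to(10260): rpm ← 10260
set_airspeed(7.73): V ← 7.73 m/s
adjust_throttle(-1704): rpm ← 10260 -1704 = 8556
throttle_to(11384): rpm ← 11384
final state: V = 7.73 m/s, rpm = 11384 → n = rpm/60 = 189.733333 rev/s
J = V / (n·D) = 7.73 / (189.733333 × 3.695) = 0.011026
regime bands: climb J<0.5126 | cruise [0.5126, 1.0252) | windmill J≥1.0252
J = 0.0110 → climb

J = 0.0110, regime = climb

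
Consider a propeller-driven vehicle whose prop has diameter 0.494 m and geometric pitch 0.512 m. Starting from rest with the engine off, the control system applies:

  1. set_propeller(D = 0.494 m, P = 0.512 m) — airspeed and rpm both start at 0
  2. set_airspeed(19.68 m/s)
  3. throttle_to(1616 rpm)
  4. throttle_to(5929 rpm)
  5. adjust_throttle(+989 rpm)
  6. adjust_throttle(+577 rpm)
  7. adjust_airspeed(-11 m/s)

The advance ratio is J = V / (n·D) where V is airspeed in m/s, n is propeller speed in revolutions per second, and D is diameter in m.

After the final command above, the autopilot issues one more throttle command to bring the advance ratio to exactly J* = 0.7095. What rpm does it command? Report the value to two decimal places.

rpm = 1485.91

set_propeller: D = 0.494 m, P = 0.512 m (p = P/D = 1.036437); state ← (V=0, rpm=0)
set_airspeed(19.68): V ← 19.68 m/s
throttle_to(1616): rpm ← 1616
throttle_to(5929): rpm ← 5929
adjust_throttle(+989): rpm ← 5929 +989 = 6918
adjust_throttle(+577): rpm ← 6918 +577 = 7495
adjust_airspeed(-11): V ← 19.68 -11 = 8.68 m/s
final state: V = 8.68 m/s, rpm = 7495 → n = rpm/60 = 124.916667 rev/s
target J* = 0.7095; solve J* = V/(n·D) for n: n = V/(J*·D) = 8.68/(0.7095 × 0.494) = 24.765117 rev/s
rpm = 60·n = 1485.906994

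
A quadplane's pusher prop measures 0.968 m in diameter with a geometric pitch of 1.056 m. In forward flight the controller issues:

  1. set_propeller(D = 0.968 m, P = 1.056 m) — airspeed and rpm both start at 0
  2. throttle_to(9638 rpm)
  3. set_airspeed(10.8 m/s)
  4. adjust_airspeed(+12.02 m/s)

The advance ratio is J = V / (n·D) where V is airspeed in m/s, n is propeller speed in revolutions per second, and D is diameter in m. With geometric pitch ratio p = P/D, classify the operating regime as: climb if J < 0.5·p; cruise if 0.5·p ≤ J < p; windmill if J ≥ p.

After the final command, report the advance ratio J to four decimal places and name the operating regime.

set_propeller: D = 0.968 m, P = 1.056 m (p = P/D = 1.090909); state ← (V=0, rpm=0)
throttle_to(9638): rpm ← 9638
set_airspeed(10.8): V ← 10.8 m/s
adjust_airspeed(+12.02): V ← 10.8 +12.02 = 22.82 m/s
final state: V = 22.82 m/s, rpm = 9638 → n = rpm/60 = 160.633333 rev/s
J = V / (n·D) = 22.82 / (160.633333 × 0.968) = 0.146759
regime bands: climb J<0.5455 | cruise [0.5455, 1.0909) | windmill J≥1.0909
J = 0.1468 → climb

J = 0.1468, regime = climb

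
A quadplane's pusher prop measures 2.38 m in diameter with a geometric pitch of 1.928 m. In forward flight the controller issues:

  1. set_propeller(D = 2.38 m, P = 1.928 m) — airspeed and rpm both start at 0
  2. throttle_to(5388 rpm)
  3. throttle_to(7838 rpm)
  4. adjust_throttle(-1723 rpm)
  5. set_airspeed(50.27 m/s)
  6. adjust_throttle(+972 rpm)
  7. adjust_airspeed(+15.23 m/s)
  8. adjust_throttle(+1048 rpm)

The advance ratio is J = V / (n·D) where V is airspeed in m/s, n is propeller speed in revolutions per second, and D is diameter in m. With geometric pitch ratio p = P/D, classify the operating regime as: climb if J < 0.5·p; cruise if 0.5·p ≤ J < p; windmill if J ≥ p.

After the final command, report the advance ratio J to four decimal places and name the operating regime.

set_propeller: D = 2.38 m, P = 1.928 m (p = P/D = 0.810084); state ← (V=0, rpm=0)
throttle_to(5388): rpm ← 5388
throttle_to(7838): rpm ← 7838
adjust_throttle(-1723): rpm ← 7838 -1723 = 6115
set_airspeed(50.27): V ← 50.27 m/s
adjust_throttle(+972): rpm ← 6115 +972 = 7087
adjust_airspeed(+15.23): V ← 50.27 +15.23 = 65.5 m/s
adjust_throttle(+1048): rpm ← 7087 +1048 = 8135
final state: V = 65.5 m/s, rpm = 8135 → n = rpm/60 = 135.583333 rev/s
J = V / (n·D) = 65.5 / (135.583333 × 2.38) = 0.202982
regime bands: climb J<0.4050 | cruise [0.4050, 0.8101) | windmill J≥0.8101
J = 0.2030 → climb

J = 0.2030, regime = climb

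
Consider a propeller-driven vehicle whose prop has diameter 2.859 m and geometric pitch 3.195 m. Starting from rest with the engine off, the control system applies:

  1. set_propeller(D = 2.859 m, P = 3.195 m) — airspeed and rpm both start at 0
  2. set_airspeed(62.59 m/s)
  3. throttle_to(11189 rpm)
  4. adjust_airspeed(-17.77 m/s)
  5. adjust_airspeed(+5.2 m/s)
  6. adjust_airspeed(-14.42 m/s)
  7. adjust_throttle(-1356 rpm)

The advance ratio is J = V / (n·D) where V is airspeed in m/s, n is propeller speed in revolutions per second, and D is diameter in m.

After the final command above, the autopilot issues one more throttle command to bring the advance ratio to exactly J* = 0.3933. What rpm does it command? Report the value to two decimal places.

set_propeller: D = 2.859 m, P = 3.195 m (p = P/D = 1.117524); state ← (V=0, rpm=0)
set_airspeed(62.59): V ← 62.59 m/s
throttle_to(11189): rpm ← 11189
adjust_airspeed(-17.77): V ← 62.59 -17.77 = 44.82 m/s
adjust_airspeed(+5.2): V ← 44.82 +5.2 = 50.02 m/s
adjust_airspeed(-14.42): V ← 50.02 -14.42 = 35.6 m/s
adjust_throttle(-1356): rpm ← 11189 -1356 = 9833
final state: V = 35.6 m/s, rpm = 9833 → n = rpm/60 = 163.883333 rev/s
target J* = 0.3933; solve J* = V/(n·D) for n: n = V/(J*·D) = 35.6/(0.3933 × 2.859) = 31.660072 rev/s
rpm = 60·n = 1899.604311

rpm = 1899.60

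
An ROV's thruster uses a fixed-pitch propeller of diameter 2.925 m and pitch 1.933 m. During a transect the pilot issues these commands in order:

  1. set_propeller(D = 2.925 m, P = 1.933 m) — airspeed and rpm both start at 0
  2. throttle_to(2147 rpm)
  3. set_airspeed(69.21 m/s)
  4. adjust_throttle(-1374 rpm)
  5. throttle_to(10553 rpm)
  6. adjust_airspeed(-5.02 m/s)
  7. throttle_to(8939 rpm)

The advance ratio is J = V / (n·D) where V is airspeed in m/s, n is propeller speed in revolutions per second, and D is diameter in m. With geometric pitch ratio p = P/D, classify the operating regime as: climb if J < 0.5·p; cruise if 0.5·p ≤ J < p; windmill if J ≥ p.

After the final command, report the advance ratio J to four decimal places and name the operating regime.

J = 0.1473, regime = climb

set_propeller: D = 2.925 m, P = 1.933 m (p = P/D = 0.660855); state ← (V=0, rpm=0)
throttle_to(2147): rpm ← 2147
set_airspeed(69.21): V ← 69.21 m/s
adjust_throttle(-1374): rpm ← 2147 -1374 = 773
throttle_to(10553): rpm ← 10553
adjust_airspeed(-5.02): V ← 69.21 -5.02 = 64.19 m/s
throttle_to(8939): rpm ← 8939
final state: V = 64.19 m/s, rpm = 8939 → n = rpm/60 = 148.983333 rev/s
J = V / (n·D) = 64.19 / (148.983333 × 2.925) = 0.147300
regime bands: climb J<0.3304 | cruise [0.3304, 0.6609) | windmill J≥0.6609
J = 0.1473 → climb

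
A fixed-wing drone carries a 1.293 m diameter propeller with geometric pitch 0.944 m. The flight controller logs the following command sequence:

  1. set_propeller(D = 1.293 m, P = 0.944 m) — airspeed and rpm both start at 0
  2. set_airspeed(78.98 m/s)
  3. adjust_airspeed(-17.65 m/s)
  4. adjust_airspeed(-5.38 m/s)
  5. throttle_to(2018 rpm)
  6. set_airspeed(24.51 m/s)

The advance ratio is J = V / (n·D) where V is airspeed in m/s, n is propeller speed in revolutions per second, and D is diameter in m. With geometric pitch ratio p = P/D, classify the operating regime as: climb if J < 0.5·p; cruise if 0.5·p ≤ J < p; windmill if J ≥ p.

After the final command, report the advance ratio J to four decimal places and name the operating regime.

set_propeller: D = 1.293 m, P = 0.944 m (p = P/D = 0.730085); state ← (V=0, rpm=0)
set_airspeed(78.98): V ← 78.98 m/s
adjust_airspeed(-17.65): V ← 78.98 -17.65 = 61.33 m/s
adjust_airspeed(-5.38): V ← 61.33 -5.38 = 55.95 m/s
throttle_to(2018): rpm ← 2018
set_airspeed(24.51): V ← 24.51 m/s
final state: V = 24.51 m/s, rpm = 2018 → n = rpm/60 = 33.633333 rev/s
J = V / (n·D) = 24.51 / (33.633333 × 1.293) = 0.563605
regime bands: climb J<0.3650 | cruise [0.3650, 0.7301) | windmill J≥0.7301
J = 0.5636 → cruise

J = 0.5636, regime = cruise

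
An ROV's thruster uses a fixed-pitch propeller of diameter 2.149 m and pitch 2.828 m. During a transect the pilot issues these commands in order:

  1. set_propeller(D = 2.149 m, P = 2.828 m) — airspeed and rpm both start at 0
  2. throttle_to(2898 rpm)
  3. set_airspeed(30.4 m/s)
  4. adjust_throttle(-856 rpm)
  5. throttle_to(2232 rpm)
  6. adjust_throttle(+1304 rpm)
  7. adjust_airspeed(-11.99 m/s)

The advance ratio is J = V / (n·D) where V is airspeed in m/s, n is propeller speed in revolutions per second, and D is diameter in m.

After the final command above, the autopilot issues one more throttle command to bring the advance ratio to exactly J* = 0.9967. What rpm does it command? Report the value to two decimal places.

set_propeller: D = 2.149 m, P = 2.828 m (p = P/D = 1.315961); state ← (V=0, rpm=0)
throttle_to(2898): rpm ← 2898
set_airspeed(30.4): V ← 30.4 m/s
adjust_throttle(-856): rpm ← 2898 -856 = 2042
throttle_to(2232): rpm ← 2232
adjust_throttle(+1304): rpm ← 2232 +1304 = 3536
adjust_airspeed(-11.99): V ← 30.4 -11.99 = 18.41 m/s
final state: V = 18.41 m/s, rpm = 3536 → n = rpm/60 = 58.933333 rev/s
target J* = 0.9967; solve J* = V/(n·D) for n: n = V/(J*·D) = 18.41/(0.9967 × 2.149) = 8.595139 rev/s
rpm = 60·n = 515.708352

rpm = 515.71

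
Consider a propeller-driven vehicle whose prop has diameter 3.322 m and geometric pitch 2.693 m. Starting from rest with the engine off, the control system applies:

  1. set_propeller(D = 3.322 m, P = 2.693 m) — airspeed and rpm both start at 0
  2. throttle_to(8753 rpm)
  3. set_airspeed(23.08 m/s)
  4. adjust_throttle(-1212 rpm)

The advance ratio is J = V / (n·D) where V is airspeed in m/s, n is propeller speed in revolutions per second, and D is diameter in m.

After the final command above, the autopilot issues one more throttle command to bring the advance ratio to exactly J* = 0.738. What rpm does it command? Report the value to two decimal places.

set_propeller: D = 3.322 m, P = 2.693 m (p = P/D = 0.810656); state ← (V=0, rpm=0)
throttle_to(8753): rpm ← 8753
set_airspeed(23.08): V ← 23.08 m/s
adjust_throttle(-1212): rpm ← 8753 -1212 = 7541
final state: V = 23.08 m/s, rpm = 7541 → n = rpm/60 = 125.683333 rev/s
target J* = 0.738; solve J* = V/(n·D) for n: n = V/(J*·D) = 23.08/(0.738 × 3.322) = 9.414122 rev/s
rpm = 60·n = 564.847310

rpm = 564.85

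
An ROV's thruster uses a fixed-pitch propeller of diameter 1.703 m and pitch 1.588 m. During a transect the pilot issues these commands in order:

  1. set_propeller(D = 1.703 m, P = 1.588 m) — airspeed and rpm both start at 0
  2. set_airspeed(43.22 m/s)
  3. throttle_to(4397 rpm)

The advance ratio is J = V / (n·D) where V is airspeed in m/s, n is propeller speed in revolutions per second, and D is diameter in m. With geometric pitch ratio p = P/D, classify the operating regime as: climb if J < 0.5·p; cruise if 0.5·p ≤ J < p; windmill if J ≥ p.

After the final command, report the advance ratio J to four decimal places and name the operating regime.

set_propeller: D = 1.703 m, P = 1.588 m (p = P/D = 0.932472); state ← (V=0, rpm=0)
set_airspeed(43.22): V ← 43.22 m/s
throttle_to(4397): rpm ← 4397
final state: V = 43.22 m/s, rpm = 4397 → n = rpm/60 = 73.283333 rev/s
J = V / (n·D) = 43.22 / (73.283333 × 1.703) = 0.346310
regime bands: climb J<0.4662 | cruise [0.4662, 0.9325) | windmill J≥0.9325
J = 0.3463 → climb

J = 0.3463, regime = climb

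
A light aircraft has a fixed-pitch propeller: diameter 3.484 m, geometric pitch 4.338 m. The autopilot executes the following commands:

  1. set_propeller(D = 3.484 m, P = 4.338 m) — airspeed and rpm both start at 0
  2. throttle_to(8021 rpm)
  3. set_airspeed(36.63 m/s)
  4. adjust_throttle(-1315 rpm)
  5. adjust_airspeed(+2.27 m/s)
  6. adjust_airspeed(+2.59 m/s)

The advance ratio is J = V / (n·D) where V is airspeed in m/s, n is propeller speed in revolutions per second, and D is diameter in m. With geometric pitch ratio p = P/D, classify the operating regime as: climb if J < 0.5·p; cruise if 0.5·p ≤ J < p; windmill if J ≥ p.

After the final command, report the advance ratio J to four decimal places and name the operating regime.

J = 0.1065, regime = climb

set_propeller: D = 3.484 m, P = 4.338 m (p = P/D = 1.245121); state ← (V=0, rpm=0)
throttle_to(8021): rpm ← 8021
set_airspeed(36.63): V ← 36.63 m/s
adjust_throttle(-1315): rpm ← 8021 -1315 = 6706
adjust_airspeed(+2.27): V ← 36.63 +2.27 = 38.9 m/s
adjust_airspeed(+2.59): V ← 38.9 +2.59 = 41.49 m/s
final state: V = 41.49 m/s, rpm = 6706 → n = rpm/60 = 111.766667 rev/s
J = V / (n·D) = 41.49 / (111.766667 × 3.484) = 0.106550
regime bands: climb J<0.6226 | cruise [0.6226, 1.2451) | windmill J≥1.2451
J = 0.1065 → climb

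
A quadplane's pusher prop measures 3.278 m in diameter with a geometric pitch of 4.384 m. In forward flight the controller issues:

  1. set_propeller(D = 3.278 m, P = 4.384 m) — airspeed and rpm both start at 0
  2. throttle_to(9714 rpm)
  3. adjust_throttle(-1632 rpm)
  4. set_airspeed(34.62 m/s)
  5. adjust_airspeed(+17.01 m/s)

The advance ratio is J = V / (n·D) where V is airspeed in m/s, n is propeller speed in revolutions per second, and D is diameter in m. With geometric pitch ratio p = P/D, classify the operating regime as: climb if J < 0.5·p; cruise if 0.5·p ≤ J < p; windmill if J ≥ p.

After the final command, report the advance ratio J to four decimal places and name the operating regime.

set_propeller: D = 3.278 m, P = 4.384 m (p = P/D = 1.337401); state ← (V=0, rpm=0)
throttle_to(9714): rpm ← 9714
adjust_throttle(-1632): rpm ← 9714 -1632 = 8082
set_airspeed(34.62): V ← 34.62 m/s
adjust_airspeed(+17.01): V ← 34.62 +17.01 = 51.63 m/s
final state: V = 51.63 m/s, rpm = 8082 → n = rpm/60 = 134.700000 rev/s
J = V / (n·D) = 51.63 / (134.700000 × 3.278) = 0.116930
regime bands: climb J<0.6687 | cruise [0.6687, 1.3374) | windmill J≥1.3374
J = 0.1169 → climb

J = 0.1169, regime = climb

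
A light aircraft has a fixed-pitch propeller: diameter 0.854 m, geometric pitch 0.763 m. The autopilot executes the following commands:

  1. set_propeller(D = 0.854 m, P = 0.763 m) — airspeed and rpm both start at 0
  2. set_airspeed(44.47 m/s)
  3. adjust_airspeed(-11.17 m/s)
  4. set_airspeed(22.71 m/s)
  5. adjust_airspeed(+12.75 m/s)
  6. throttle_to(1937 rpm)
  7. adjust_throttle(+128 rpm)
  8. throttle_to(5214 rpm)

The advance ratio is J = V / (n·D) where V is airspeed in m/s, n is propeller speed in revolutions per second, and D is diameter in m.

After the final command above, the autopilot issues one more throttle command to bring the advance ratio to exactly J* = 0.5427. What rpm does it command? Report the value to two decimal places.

set_propeller: D = 0.854 m, P = 0.763 m (p = P/D = 0.893443); state ← (V=0, rpm=0)
set_airspeed(44.47): V ← 44.47 m/s
adjust_airspeed(-11.17): V ← 44.47 -11.17 = 33.3 m/s
set_airspeed(22.71): V ← 22.71 m/s
adjust_airspeed(+12.75): V ← 22.71 +12.75 = 35.46 m/s
throttle_to(1937): rpm ← 1937
adjust_throttle(+128): rpm ← 1937 +128 = 2065
throttle_to(5214): rpm ← 5214
final state: V = 35.46 m/s, rpm = 5214 → n = rpm/60 = 86.900000 rev/s
target J* = 0.5427; solve J* = V/(n·D) for n: n = V/(J*·D) = 35.46/(0.5427 × 0.854) = 76.510500 rev/s
rpm = 60·n = 4590.629988

rpm = 4590.63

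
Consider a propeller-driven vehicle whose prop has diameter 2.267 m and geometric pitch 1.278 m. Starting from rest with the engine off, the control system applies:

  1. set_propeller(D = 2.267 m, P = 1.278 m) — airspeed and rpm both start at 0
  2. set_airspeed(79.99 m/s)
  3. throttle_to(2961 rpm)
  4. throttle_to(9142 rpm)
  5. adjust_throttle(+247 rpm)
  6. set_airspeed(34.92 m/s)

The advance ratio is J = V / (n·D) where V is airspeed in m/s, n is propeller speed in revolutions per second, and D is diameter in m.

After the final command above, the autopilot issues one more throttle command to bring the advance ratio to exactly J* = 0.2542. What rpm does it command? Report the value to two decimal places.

set_propeller: D = 2.267 m, P = 1.278 m (p = P/D = 0.563741); state ← (V=0, rpm=0)
set_airspeed(79.99): V ← 79.99 m/s
throttle_to(2961): rpm ← 2961
throttle_to(9142): rpm ← 9142
adjust_throttle(+247): rpm ← 9142 +247 = 9389
set_airspeed(34.92): V ← 34.92 m/s
final state: V = 34.92 m/s, rpm = 9389 → n = rpm/60 = 156.483333 rev/s
target J* = 0.2542; solve J* = V/(n·D) for n: n = V/(J*·D) = 34.92/(0.2542 × 2.267) = 60.596448 rev/s
rpm = 60·n = 3635.786888

rpm = 3635.79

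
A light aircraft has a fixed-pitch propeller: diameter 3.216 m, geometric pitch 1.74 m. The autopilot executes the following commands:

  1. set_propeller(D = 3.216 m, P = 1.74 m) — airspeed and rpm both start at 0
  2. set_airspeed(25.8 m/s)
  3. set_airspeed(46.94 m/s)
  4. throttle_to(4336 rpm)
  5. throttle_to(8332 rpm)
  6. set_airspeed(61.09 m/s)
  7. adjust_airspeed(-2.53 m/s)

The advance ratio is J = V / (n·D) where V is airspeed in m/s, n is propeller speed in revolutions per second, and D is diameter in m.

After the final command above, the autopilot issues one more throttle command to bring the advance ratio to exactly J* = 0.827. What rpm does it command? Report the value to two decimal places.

rpm = 1321.09

set_propeller: D = 3.216 m, P = 1.74 m (p = P/D = 0.541045); state ← (V=0, rpm=0)
set_airspeed(25.8): V ← 25.8 m/s
set_airspeed(46.94): V ← 46.94 m/s
throttle_to(4336): rpm ← 4336
throttle_to(8332): rpm ← 8332
set_airspeed(61.09): V ← 61.09 m/s
adjust_airspeed(-2.53): V ← 61.09 -2.53 = 58.56 m/s
final state: V = 58.56 m/s, rpm = 8332 → n = rpm/60 = 138.866667 rev/s
target J* = 0.827; solve J* = V/(n·D) for n: n = V/(J*·D) = 58.56/(0.827 × 3.216) = 22.018084 rev/s
rpm = 60·n = 1321.085022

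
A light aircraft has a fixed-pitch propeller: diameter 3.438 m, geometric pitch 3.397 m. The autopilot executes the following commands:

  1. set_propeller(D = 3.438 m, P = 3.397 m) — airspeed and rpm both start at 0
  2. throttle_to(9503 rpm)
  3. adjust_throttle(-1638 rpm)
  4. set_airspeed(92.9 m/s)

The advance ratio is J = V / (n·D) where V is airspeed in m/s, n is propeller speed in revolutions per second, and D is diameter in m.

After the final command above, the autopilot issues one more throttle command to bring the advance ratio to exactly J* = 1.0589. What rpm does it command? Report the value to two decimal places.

rpm = 1531.11

set_propeller: D = 3.438 m, P = 3.397 m (p = P/D = 0.988074); state ← (V=0, rpm=0)
throttle_to(9503): rpm ← 9503
adjust_throttle(-1638): rpm ← 9503 -1638 = 7865
set_airspeed(92.9): V ← 92.9 m/s
final state: V = 92.9 m/s, rpm = 7865 → n = rpm/60 = 131.083333 rev/s
target J* = 1.0589; solve J* = V/(n·D) for n: n = V/(J*·D) = 92.9/(1.0589 × 3.438) = 25.518485 rev/s
rpm = 60·n = 1531.109121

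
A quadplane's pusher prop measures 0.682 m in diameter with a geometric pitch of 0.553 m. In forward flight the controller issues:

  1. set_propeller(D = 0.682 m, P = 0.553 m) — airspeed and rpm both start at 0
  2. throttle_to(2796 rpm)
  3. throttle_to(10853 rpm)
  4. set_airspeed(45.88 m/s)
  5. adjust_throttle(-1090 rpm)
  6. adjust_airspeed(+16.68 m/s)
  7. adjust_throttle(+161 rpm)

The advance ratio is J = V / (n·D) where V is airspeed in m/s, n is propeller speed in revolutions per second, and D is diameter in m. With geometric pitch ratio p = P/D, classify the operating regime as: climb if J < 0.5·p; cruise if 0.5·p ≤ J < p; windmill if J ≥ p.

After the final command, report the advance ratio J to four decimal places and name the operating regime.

J = 0.5546, regime = cruise

set_propeller: D = 0.682 m, P = 0.553 m (p = P/D = 0.810850); state ← (V=0, rpm=0)
throttle_to(2796): rpm ← 2796
throttle_to(10853): rpm ← 10853
set_airspeed(45.88): V ← 45.88 m/s
adjust_throttle(-1090): rpm ← 10853 -1090 = 9763
adjust_airspeed(+16.68): V ← 45.88 +16.68 = 62.56 m/s
adjust_throttle(+161): rpm ← 9763 +161 = 9924
final state: V = 62.56 m/s, rpm = 9924 → n = rpm/60 = 165.400000 rev/s
J = V / (n·D) = 62.56 / (165.400000 × 0.682) = 0.554596
regime bands: climb J<0.4054 | cruise [0.4054, 0.8109) | windmill J≥0.8109
J = 0.5546 → cruise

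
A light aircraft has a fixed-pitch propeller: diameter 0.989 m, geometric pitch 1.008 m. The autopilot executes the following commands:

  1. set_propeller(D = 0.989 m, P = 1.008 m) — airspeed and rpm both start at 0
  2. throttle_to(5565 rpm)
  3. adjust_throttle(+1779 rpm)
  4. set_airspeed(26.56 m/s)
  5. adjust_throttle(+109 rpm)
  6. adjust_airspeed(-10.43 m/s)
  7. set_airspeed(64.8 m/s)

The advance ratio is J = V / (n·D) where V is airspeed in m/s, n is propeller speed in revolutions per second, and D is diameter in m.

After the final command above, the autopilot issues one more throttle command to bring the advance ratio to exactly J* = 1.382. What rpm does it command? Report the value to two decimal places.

rpm = 2844.60

set_propeller: D = 0.989 m, P = 1.008 m (p = P/D = 1.019211); state ← (V=0, rpm=0)
throttle_to(5565): rpm ← 5565
adjust_throttle(+1779): rpm ← 5565 +1779 = 7344
set_airspeed(26.56): V ← 26.56 m/s
adjust_throttle(+109): rpm ← 7344 +109 = 7453
adjust_airspeed(-10.43): V ← 26.56 -10.43 = 16.13 m/s
set_airspeed(64.8): V ← 64.8 m/s
final state: V = 64.8 m/s, rpm = 7453 → n = rpm/60 = 124.216667 rev/s
target J* = 1.382; solve J* = V/(n·D) for n: n = V/(J*·D) = 64.8/(1.382 × 0.989) = 47.410078 rev/s
rpm = 60·n = 2844.604689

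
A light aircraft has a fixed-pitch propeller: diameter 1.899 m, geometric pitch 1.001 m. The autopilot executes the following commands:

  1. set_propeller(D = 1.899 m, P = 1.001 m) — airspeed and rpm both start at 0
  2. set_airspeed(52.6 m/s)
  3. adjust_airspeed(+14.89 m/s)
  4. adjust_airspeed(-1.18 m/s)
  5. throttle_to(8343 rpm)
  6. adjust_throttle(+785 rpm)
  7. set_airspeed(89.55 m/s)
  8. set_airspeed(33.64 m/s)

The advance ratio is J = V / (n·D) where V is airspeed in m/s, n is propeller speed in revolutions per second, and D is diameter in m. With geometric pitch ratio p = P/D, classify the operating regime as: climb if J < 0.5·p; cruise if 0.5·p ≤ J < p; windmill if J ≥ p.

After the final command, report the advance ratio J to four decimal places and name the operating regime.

J = 0.1164, regime = climb

set_propeller: D = 1.899 m, P = 1.001 m (p = P/D = 0.527120); state ← (V=0, rpm=0)
set_airspeed(52.6): V ← 52.6 m/s
adjust_airspeed(+14.89): V ← 52.6 +14.89 = 67.49 m/s
adjust_airspeed(-1.18): V ← 67.49 -1.18 = 66.31 m/s
throttle_to(8343): rpm ← 8343
adjust_throttle(+785): rpm ← 8343 +785 = 9128
set_airspeed(89.55): V ← 89.55 m/s
set_airspeed(33.64): V ← 33.64 m/s
final state: V = 33.64 m/s, rpm = 9128 → n = rpm/60 = 152.133333 rev/s
J = V / (n·D) = 33.64 / (152.133333 × 1.899) = 0.116441
regime bands: climb J<0.2636 | cruise [0.2636, 0.5271) | windmill J≥0.5271
J = 0.1164 → climb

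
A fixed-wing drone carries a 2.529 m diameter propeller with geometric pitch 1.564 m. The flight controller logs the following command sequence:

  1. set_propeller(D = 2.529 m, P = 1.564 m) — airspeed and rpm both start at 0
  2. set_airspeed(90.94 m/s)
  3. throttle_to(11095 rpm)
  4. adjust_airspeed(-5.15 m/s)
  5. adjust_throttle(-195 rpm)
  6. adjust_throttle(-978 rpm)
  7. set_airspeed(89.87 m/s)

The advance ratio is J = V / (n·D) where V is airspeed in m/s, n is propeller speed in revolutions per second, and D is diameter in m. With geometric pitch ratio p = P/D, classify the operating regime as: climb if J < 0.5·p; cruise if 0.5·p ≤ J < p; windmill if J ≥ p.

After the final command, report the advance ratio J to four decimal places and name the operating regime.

set_propeller: D = 2.529 m, P = 1.564 m (p = P/D = 0.618426); state ← (V=0, rpm=0)
set_airspeed(90.94): V ← 90.94 m/s
throttle_to(11095): rpm ← 11095
adjust_airspeed(-5.15): V ← 90.94 -5.15 = 85.79 m/s
adjust_throttle(-195): rpm ← 11095 -195 = 10900
adjust_throttle(-978): rpm ← 10900 -978 = 9922
set_airspeed(89.87): V ← 89.87 m/s
final state: V = 89.87 m/s, rpm = 9922 → n = rpm/60 = 165.366667 rev/s
J = V / (n·D) = 89.87 / (165.366667 × 2.529) = 0.214891
regime bands: climb J<0.3092 | cruise [0.3092, 0.6184) | windmill J≥0.6184
J = 0.2149 → climb

J = 0.2149, regime = climb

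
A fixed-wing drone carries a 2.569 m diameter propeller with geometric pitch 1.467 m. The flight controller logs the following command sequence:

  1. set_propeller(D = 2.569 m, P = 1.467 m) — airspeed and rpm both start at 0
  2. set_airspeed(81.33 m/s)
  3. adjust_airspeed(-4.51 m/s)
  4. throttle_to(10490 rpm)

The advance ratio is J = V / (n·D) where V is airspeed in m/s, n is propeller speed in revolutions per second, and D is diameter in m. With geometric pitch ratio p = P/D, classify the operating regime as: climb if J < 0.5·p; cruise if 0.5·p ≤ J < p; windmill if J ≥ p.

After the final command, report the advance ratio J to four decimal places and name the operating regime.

set_propeller: D = 2.569 m, P = 1.467 m (p = P/D = 0.571039); state ← (V=0, rpm=0)
set_airspeed(81.33): V ← 81.33 m/s
adjust_airspeed(-4.51): V ← 81.33 -4.51 = 76.82 m/s
throttle_to(10490): rpm ← 10490
final state: V = 76.82 m/s, rpm = 10490 → n = rpm/60 = 174.833333 rev/s
J = V / (n·D) = 76.82 / (174.833333 × 2.569) = 0.171035
regime bands: climb J<0.2855 | cruise [0.2855, 0.5710) | windmill J≥0.5710
J = 0.1710 → climb

J = 0.1710, regime = climb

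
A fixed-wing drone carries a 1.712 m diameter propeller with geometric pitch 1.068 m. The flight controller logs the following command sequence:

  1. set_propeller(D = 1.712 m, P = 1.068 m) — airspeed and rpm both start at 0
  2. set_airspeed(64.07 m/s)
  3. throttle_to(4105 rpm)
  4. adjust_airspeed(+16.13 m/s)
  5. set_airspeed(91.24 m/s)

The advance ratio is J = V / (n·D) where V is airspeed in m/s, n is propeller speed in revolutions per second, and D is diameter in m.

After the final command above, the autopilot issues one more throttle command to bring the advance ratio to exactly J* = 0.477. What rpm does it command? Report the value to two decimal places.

set_propeller: D = 1.712 m, P = 1.068 m (p = P/D = 0.623832); state ← (V=0, rpm=0)
set_airspeed(64.07): V ← 64.07 m/s
throttle_to(4105): rpm ← 4105
adjust_airspeed(+16.13): V ← 64.07 +16.13 = 80.2 m/s
set_airspeed(91.24): V ← 91.24 m/s
final state: V = 91.24 m/s, rpm = 4105 → n = rpm/60 = 68.416667 rev/s
target J* = 0.477; solve J* = V/(n·D) for n: n = V/(J*·D) = 91.24/(0.477 × 1.712) = 111.728286 rev/s
rpm = 60·n = 6703.697173

rpm = 6703.70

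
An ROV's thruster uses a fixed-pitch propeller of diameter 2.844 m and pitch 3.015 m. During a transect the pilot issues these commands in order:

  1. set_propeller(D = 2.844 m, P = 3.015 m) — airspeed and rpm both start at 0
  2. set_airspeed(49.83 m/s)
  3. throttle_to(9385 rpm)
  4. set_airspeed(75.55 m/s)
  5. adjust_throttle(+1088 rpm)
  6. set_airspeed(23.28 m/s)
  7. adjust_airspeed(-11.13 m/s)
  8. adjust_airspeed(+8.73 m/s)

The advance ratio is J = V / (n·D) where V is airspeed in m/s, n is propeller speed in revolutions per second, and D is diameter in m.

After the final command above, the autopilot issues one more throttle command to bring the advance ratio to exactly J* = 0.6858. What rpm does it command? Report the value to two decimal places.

set_propeller: D = 2.844 m, P = 3.015 m (p = P/D = 1.060127); state ← (V=0, rpm=0)
set_airspeed(49.83): V ← 49.83 m/s
throttle_to(9385): rpm ← 9385
set_airspeed(75.55): V ← 75.55 m/s
adjust_throttle(+1088): rpm ← 9385 +1088 = 10473
set_airspeed(23.28): V ← 23.28 m/s
adjust_airspeed(-11.13): V ← 23.28 -11.13 = 12.15 m/s
adjust_airspeed(+8.73): V ← 12.15 +8.73 = 20.88 m/s
final state: V = 20.88 m/s, rpm = 10473 → n = rpm/60 = 174.550000 rev/s
target J* = 0.6858; solve J* = V/(n·D) for n: n = V/(J*·D) = 20.88/(0.6858 × 2.844) = 10.705413 rev/s
rpm = 60·n = 642.324773

rpm = 642.32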